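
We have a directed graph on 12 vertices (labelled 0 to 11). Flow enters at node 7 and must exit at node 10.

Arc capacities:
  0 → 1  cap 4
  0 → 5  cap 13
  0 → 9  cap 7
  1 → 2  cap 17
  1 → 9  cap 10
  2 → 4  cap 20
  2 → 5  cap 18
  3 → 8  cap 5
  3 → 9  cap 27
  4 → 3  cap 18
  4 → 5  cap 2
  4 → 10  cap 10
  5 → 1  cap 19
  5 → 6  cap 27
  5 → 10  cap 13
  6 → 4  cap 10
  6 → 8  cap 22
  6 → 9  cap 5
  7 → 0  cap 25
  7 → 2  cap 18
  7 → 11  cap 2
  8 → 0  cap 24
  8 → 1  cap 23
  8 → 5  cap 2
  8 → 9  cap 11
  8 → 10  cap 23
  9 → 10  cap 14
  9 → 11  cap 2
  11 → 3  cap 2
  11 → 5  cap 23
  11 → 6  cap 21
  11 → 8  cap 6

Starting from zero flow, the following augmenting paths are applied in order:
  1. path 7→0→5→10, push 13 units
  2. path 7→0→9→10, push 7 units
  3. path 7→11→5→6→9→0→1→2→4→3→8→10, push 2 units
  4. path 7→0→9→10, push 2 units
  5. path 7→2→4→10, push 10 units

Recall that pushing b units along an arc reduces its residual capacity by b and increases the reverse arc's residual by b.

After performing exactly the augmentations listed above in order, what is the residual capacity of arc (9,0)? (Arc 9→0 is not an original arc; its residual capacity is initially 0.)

Residual capacity of (9,0): 7

after path 1 (7→0→5→10, push 13): res(9,0)=0
after path 2 (7→0→9→10, push 7): res(9,0)=7
after path 3 (7→11→5→6→9→0→1→2→4→3→8→10, push 2): res(9,0)=5
after path 4 (7→0→9→10, push 2): res(9,0)=7
after path 5 (7→2→4→10, push 10): res(9,0)=7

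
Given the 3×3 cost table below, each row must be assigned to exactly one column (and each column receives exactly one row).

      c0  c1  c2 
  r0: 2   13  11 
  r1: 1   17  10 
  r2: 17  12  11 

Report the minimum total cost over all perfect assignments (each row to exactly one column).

one of 2 optimal assignments: row0→col0 (cost 2), row1→col2 (cost 10), row2→col1 (cost 12)
total = 2 + 10 + 12 = 24

Minimum assignment cost: 24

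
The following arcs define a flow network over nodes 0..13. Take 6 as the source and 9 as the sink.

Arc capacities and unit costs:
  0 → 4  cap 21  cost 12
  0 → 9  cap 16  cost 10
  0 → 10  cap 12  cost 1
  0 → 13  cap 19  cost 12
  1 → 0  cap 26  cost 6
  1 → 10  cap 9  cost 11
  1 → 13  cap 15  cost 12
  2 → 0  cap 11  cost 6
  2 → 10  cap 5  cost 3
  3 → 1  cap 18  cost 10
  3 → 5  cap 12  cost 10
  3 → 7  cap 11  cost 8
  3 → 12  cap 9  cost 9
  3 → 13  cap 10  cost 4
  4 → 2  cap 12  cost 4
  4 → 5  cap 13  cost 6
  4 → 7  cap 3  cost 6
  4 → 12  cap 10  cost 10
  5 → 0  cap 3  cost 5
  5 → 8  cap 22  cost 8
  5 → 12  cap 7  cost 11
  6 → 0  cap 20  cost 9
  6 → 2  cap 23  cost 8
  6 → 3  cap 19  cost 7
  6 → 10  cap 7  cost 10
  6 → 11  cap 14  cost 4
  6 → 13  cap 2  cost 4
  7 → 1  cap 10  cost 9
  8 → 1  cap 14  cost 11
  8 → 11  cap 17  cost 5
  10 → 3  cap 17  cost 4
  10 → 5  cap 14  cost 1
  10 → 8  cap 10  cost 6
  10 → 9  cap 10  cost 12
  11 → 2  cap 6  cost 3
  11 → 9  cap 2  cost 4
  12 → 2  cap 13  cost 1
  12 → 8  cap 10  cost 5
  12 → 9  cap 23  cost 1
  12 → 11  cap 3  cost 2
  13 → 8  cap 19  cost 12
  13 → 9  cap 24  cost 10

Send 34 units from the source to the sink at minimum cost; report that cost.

shortest-cost path #1: 6→11→9 push 2 @ unit cost 8 (adds 16)
shortest-cost path #2: 6→13→9 push 2 @ unit cost 14 (adds 28)
shortest-cost path #3: 6→3→12→9 push 9 @ unit cost 17 (adds 153)
shortest-cost path #4: 6→0→9 push 16 @ unit cost 19 (adds 304)
shortest-cost path #5: 6→3→13→9 push 5 @ unit cost 21 (adds 105)
total cost = 606

Minimum cost for 34 units: 606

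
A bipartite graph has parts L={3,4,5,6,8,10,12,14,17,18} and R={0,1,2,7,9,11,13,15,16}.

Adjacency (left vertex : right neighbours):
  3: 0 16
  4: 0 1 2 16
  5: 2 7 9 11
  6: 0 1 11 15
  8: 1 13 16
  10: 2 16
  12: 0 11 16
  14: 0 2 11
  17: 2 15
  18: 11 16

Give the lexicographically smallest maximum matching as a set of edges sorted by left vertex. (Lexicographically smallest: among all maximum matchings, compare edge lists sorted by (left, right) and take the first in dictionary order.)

|M| = 8 (so the lex-smallest maximum matching has 8 edges)
process left vertices in ascending order; for each, take the smallest-labelled available neighbour that still permits 8 edges overall, or leave it unmatched if none does
lex-smallest matching: {3-0, 4-1, 5-7, 6-11, 8-13, 10-2, 12-16, 17-15}

Lex-smallest maximum matching: {(3,0), (4,1), (5,7), (6,11), (8,13), (10,2), (12,16), (17,15)}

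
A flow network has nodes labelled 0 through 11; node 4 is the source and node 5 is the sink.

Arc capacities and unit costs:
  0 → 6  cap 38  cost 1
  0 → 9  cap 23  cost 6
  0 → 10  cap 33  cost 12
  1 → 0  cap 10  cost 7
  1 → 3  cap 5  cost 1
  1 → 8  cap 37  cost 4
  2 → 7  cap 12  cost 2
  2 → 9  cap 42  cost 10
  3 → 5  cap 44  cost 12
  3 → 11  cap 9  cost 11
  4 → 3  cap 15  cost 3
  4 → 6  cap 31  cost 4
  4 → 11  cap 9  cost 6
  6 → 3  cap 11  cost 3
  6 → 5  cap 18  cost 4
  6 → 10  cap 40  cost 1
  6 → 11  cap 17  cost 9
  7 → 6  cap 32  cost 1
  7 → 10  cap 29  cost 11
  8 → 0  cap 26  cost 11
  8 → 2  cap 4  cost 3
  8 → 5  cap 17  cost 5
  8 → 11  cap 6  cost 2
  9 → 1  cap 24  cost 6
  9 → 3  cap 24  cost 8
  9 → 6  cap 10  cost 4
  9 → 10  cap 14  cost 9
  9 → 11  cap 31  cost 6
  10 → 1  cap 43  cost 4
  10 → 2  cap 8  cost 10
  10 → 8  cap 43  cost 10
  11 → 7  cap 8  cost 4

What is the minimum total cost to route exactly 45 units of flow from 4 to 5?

Minimum cost for 45 units: 585

shortest-cost path #1: 4→6→5 push 18 @ unit cost 8 (adds 144)
shortest-cost path #2: 4→3→5 push 15 @ unit cost 15 (adds 225)
shortest-cost path #3: 4→6→10→1→8→5 push 12 @ unit cost 18 (adds 216)
total cost = 585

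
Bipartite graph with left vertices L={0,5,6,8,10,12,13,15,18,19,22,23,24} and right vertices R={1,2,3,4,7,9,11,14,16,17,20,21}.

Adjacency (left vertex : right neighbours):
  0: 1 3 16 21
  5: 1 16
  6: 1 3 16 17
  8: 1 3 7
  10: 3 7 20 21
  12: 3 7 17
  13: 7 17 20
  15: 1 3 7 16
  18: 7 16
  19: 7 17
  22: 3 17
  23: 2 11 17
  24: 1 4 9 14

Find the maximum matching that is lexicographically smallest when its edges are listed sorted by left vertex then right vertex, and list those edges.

|M| = 9 (so the lex-smallest maximum matching has 9 edges)
process left vertices in ascending order; for each, take the smallest-labelled available neighbour that still permits 9 edges overall, or leave it unmatched if none does
lex-smallest matching: {0-1, 5-16, 6-3, 8-7, 10-21, 12-17, 13-20, 23-2, 24-4}

Lex-smallest maximum matching: {(0,1), (5,16), (6,3), (8,7), (10,21), (12,17), (13,20), (23,2), (24,4)}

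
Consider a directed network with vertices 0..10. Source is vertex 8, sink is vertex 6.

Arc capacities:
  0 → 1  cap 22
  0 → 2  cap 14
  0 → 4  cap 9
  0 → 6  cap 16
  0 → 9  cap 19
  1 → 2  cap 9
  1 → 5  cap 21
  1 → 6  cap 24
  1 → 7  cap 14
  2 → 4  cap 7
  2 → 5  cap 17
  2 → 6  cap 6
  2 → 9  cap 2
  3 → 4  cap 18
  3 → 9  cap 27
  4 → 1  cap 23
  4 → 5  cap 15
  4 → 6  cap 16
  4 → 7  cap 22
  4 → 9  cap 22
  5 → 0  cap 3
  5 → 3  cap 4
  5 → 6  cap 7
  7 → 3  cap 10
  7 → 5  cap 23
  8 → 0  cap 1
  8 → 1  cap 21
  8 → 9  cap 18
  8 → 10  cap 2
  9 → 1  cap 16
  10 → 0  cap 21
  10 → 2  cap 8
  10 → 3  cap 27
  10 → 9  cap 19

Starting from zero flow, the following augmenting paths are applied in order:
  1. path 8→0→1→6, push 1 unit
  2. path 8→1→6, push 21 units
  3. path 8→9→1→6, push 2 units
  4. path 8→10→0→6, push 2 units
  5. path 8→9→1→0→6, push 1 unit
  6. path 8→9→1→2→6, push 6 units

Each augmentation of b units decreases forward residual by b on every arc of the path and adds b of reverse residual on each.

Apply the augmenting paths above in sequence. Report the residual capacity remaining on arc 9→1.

Residual capacity of (9,1): 7

after path 1 (8→0→1→6, push 1): res(9,1)=16
after path 2 (8→1→6, push 21): res(9,1)=16
after path 3 (8→9→1→6, push 2): res(9,1)=14
after path 4 (8→10→0→6, push 2): res(9,1)=14
after path 5 (8→9→1→0→6, push 1): res(9,1)=13
after path 6 (8→9→1→2→6, push 6): res(9,1)=7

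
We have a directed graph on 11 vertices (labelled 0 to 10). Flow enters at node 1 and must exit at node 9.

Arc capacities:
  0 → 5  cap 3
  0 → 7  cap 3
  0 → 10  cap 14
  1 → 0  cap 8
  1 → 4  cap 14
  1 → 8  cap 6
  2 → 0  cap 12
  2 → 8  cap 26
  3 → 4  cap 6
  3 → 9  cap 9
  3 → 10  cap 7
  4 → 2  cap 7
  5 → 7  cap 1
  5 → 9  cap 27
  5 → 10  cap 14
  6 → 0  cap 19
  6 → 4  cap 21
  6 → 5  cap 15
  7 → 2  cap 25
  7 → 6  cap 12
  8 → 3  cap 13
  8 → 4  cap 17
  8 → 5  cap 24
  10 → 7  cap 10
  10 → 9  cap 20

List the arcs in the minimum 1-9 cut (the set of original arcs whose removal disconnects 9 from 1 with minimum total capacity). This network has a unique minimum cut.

Min-cut arcs: {(1,0), (1,8), (4,2)} (total capacity 21)

augment #1: 1→0→5→9 push 3
augment #2: 1→0→10→9 push 5
augment #3: 1→8→3→9 push 6
augment #4: 1→4→2→0→10→9 push 7
max flow = 21; residual-reachable set from 1 gives S-side
cut edges (S→T): {(1,0), (1,8), (4,2)} total cap 21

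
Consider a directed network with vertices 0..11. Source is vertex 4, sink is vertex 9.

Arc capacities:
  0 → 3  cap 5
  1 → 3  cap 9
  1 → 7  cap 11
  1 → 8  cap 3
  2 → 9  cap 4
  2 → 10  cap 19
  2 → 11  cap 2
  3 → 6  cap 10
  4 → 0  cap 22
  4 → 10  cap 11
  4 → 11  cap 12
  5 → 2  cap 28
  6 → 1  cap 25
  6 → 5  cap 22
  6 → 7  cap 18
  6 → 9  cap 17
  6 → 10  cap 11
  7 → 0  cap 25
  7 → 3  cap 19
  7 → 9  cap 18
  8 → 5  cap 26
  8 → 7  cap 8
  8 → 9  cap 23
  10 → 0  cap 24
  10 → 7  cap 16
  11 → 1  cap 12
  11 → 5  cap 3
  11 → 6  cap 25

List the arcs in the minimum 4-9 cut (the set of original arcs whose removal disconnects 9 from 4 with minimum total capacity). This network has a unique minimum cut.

Min-cut arcs: {(0,3), (4,10), (4,11)} (total capacity 28)

augment #1: 4→10→7→9 push 11
augment #2: 4→11→6→9 push 12
augment #3: 4→0→3→6→9 push 5
max flow = 28; residual-reachable set from 4 gives S-side
cut edges (S→T): {(0,3), (4,10), (4,11)} total cap 28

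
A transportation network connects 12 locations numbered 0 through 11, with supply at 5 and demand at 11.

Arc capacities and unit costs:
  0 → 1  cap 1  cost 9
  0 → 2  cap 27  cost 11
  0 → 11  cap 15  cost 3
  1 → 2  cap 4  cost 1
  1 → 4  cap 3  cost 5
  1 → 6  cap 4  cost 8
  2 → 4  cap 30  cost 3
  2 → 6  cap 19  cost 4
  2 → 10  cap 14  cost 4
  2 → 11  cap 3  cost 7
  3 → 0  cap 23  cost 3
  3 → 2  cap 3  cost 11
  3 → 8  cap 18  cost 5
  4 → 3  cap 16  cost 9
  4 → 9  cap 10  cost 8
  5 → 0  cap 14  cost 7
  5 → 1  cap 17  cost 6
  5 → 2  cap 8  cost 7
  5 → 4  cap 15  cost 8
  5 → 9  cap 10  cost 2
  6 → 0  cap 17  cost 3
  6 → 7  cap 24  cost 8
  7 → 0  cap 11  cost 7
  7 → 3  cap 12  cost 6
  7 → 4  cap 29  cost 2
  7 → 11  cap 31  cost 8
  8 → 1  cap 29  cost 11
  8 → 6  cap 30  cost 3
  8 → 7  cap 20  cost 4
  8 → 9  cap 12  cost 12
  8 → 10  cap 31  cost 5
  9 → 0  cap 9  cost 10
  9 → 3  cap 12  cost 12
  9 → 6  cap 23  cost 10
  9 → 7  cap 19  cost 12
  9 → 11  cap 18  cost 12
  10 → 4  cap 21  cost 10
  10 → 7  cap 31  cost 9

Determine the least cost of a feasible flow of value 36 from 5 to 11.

shortest-cost path #1: 5→0→11 push 14 @ unit cost 10 (adds 140)
shortest-cost path #2: 5→9→11 push 10 @ unit cost 14 (adds 140)
shortest-cost path #3: 5→2→11 push 3 @ unit cost 14 (adds 42)
shortest-cost path #4: 5→2→6→0→11 push 1 @ unit cost 17 (adds 17)
shortest-cost path #5: 5→2→6→7→11 push 4 @ unit cost 27 (adds 108)
shortest-cost path #6: 5→1→2→6→7→11 push 4 @ unit cost 27 (adds 108)
total cost = 555

Minimum cost for 36 units: 555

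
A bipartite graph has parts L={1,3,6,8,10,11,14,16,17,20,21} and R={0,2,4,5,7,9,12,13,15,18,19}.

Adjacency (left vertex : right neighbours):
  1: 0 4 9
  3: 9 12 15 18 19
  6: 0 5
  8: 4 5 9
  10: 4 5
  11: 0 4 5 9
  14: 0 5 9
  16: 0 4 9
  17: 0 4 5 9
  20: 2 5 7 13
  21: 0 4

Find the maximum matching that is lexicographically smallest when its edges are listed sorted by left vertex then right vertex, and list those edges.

|M| = 6 (so the lex-smallest maximum matching has 6 edges)
process left vertices in ascending order; for each, take the smallest-labelled available neighbour that still permits 6 edges overall, or leave it unmatched if none does
lex-smallest matching: {1-0, 3-12, 6-5, 8-4, 11-9, 20-2}

Lex-smallest maximum matching: {(1,0), (3,12), (6,5), (8,4), (11,9), (20,2)}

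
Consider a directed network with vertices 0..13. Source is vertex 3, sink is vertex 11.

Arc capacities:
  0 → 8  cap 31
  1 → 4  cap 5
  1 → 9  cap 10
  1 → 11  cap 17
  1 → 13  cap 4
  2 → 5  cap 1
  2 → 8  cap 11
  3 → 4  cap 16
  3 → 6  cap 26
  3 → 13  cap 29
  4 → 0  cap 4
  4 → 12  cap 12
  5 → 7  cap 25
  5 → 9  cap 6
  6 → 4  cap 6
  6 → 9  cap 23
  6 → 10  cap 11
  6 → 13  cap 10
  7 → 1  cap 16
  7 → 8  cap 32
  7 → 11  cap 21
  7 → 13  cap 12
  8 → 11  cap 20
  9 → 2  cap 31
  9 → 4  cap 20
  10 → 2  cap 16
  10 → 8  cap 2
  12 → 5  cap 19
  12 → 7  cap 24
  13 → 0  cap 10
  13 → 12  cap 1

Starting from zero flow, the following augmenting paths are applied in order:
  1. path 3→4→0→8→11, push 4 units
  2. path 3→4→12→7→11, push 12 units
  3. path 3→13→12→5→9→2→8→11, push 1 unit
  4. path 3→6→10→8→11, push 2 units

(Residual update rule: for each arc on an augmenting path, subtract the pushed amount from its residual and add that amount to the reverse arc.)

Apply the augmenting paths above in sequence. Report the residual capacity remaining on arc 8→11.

after path 1 (3→4→0→8→11, push 4): res(8,11)=16
after path 2 (3→4→12→7→11, push 12): res(8,11)=16
after path 3 (3→13→12→5→9→2→8→11, push 1): res(8,11)=15
after path 4 (3→6→10→8→11, push 2): res(8,11)=13

Residual capacity of (8,11): 13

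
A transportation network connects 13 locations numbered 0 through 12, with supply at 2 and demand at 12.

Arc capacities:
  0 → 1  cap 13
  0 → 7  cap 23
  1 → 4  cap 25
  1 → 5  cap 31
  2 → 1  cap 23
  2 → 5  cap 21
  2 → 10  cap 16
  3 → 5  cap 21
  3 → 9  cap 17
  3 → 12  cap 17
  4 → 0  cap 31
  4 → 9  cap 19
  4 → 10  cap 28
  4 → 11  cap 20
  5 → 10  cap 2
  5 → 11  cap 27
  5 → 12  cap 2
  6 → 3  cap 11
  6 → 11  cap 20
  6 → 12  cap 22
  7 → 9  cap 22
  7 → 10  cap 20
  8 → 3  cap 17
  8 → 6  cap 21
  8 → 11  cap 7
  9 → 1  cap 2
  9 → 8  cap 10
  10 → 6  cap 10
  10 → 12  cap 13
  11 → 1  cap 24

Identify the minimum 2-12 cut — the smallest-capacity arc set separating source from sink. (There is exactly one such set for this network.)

Min-cut arcs: {(5,12), (9,8), (10,6), (10,12)} (total capacity 35)

augment #1: 2→5→12 push 2
augment #2: 2→10→12 push 13
augment #3: 2→10→6→12 push 3
augment #4: 2→5→10→6→12 push 2
augment #5: 2→1→4→10→6→12 push 5
augment #6: 2→1→4→9→8→3→12 push 10
max flow = 35; residual-reachable set from 2 gives S-side
cut edges (S→T): {(5,12), (9,8), (10,6), (10,12)} total cap 35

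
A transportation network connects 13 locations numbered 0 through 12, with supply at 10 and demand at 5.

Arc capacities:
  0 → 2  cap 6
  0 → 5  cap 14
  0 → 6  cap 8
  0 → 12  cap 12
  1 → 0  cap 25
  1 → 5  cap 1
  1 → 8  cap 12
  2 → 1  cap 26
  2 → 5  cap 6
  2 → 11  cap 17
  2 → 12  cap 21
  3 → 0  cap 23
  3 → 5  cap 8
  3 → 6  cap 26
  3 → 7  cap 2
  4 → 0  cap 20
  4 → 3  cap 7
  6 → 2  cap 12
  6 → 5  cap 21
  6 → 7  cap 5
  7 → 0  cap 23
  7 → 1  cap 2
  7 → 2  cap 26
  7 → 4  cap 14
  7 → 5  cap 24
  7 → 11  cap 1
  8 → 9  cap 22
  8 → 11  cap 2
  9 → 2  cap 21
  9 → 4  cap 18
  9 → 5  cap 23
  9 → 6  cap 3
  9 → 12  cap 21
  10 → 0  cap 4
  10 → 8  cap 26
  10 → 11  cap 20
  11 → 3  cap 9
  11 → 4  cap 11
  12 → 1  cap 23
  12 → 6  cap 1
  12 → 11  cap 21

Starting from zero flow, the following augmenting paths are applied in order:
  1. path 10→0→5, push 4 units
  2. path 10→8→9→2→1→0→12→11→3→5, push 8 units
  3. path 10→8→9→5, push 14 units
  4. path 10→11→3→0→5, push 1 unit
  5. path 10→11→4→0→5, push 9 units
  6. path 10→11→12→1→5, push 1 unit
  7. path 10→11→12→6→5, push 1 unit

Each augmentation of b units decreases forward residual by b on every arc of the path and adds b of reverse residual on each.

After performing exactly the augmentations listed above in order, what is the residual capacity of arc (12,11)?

Residual capacity of (12,11): 15

after path 1 (10→0→5, push 4): res(12,11)=21
after path 2 (10→8→9→2→1→0→12→11→3→5, push 8): res(12,11)=13
after path 3 (10→8→9→5, push 14): res(12,11)=13
after path 4 (10→11→3→0→5, push 1): res(12,11)=13
after path 5 (10→11→4→0→5, push 9): res(12,11)=13
after path 6 (10→11→12→1→5, push 1): res(12,11)=14
after path 7 (10→11→12→6→5, push 1): res(12,11)=15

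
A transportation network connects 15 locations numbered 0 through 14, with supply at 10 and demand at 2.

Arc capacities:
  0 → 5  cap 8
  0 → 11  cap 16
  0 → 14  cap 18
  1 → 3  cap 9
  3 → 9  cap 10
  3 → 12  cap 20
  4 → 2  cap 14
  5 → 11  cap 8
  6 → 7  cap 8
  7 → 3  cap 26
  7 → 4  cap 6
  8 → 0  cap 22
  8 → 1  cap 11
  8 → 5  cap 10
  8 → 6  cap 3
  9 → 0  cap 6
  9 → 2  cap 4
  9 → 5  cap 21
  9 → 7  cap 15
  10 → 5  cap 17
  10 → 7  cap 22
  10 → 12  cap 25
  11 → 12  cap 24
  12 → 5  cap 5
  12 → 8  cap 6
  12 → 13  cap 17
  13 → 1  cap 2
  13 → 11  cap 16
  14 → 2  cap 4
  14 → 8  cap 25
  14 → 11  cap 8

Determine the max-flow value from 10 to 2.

Maximum flow value: 14

augment #1: 10→7→4→2 bottleneck 6, total now 6
augment #2: 10→7→3→9→2 bottleneck 4, total now 10
augment #3: 10→12→8→0→14→2 bottleneck 4, total now 14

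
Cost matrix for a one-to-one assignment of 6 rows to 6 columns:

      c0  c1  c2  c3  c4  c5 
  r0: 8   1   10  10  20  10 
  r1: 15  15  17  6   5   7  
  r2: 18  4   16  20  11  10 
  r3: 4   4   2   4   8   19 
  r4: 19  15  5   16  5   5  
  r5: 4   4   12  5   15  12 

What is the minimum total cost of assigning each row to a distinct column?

optimal assignment: row0→col1 (cost 1), row1→col3 (cost 6), row2→col5 (cost 10), row3→col2 (cost 2), row4→col4 (cost 5), row5→col0 (cost 4)
total = 1 + 6 + 10 + 2 + 5 + 4 = 28

Minimum assignment cost: 28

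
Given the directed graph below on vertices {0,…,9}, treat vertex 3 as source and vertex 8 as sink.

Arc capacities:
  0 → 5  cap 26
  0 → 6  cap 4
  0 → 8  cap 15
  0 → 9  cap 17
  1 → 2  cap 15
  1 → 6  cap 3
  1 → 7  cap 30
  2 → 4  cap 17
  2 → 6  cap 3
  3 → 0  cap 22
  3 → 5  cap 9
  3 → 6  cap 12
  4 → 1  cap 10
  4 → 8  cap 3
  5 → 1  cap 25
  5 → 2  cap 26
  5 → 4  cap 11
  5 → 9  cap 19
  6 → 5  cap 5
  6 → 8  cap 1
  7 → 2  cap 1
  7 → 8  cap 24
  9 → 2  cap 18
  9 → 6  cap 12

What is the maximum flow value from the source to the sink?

Maximum flow value: 37

augment #1: 3→0→8 bottleneck 15, total now 15
augment #2: 3→6→8 bottleneck 1, total now 16
augment #3: 3→5→4→8 bottleneck 3, total now 19
augment #4: 3→5→1→7→8 bottleneck 6, total now 25
augment #5: 3→0→5→1→7→8 bottleneck 7, total now 32
augment #6: 3→6→5→1→7→8 bottleneck 5, total now 37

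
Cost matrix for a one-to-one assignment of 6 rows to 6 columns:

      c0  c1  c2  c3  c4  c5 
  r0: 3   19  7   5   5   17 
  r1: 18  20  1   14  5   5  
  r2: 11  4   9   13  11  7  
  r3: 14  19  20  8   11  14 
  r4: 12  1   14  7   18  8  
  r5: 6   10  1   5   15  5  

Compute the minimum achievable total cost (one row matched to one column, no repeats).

optimal assignment: row0→col0 (cost 3), row1→col4 (cost 5), row2→col5 (cost 7), row3→col3 (cost 8), row4→col1 (cost 1), row5→col2 (cost 1)
total = 3 + 5 + 7 + 8 + 1 + 1 = 25

Minimum assignment cost: 25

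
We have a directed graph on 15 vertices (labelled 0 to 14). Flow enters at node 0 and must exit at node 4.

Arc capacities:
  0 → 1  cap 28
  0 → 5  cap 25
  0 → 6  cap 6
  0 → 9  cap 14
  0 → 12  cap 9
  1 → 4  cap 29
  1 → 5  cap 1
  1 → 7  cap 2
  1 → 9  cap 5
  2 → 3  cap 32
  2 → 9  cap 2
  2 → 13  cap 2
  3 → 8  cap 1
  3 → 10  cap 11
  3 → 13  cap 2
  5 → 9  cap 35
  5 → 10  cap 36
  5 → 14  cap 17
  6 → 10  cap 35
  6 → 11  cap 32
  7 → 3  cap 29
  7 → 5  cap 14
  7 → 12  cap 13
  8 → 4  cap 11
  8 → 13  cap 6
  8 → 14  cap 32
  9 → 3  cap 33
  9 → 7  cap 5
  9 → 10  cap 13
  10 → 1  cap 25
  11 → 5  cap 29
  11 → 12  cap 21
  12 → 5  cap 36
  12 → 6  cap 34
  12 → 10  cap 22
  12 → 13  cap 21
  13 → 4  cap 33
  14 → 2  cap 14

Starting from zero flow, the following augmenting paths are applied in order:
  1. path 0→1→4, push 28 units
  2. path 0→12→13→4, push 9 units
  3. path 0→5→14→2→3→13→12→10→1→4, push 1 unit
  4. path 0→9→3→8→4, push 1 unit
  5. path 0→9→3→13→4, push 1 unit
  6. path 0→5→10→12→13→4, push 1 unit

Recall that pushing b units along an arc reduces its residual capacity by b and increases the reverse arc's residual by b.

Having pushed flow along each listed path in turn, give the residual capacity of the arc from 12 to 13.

Residual capacity of (12,13): 12

after path 1 (0→1→4, push 28): res(12,13)=21
after path 2 (0→12→13→4, push 9): res(12,13)=12
after path 3 (0→5→14→2→3→13→12→10→1→4, push 1): res(12,13)=13
after path 4 (0→9→3→8→4, push 1): res(12,13)=13
after path 5 (0→9→3→13→4, push 1): res(12,13)=13
after path 6 (0→5→10→12→13→4, push 1): res(12,13)=12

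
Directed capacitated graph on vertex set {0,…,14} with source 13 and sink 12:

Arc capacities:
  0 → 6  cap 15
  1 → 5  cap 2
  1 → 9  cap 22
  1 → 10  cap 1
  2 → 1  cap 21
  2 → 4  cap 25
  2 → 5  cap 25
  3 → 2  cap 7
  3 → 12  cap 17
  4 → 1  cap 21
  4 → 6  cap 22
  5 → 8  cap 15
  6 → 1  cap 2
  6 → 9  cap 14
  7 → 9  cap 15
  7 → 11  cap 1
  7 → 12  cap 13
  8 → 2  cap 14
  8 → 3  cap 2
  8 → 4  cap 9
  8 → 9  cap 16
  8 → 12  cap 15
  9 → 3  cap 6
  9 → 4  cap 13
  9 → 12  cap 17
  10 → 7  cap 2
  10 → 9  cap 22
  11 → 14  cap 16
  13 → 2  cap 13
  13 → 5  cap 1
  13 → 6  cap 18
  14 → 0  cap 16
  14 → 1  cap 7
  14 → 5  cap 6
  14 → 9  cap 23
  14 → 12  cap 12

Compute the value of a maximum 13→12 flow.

Maximum flow value: 30

augment #1: 13→5→8→12 bottleneck 1, total now 1
augment #2: 13→6→9→12 bottleneck 14, total now 15
augment #3: 13→2→1→9→12 bottleneck 3, total now 18
augment #4: 13→2→5→8→12 bottleneck 10, total now 28
augment #5: 13→6→1→5→8→12 bottleneck 2, total now 30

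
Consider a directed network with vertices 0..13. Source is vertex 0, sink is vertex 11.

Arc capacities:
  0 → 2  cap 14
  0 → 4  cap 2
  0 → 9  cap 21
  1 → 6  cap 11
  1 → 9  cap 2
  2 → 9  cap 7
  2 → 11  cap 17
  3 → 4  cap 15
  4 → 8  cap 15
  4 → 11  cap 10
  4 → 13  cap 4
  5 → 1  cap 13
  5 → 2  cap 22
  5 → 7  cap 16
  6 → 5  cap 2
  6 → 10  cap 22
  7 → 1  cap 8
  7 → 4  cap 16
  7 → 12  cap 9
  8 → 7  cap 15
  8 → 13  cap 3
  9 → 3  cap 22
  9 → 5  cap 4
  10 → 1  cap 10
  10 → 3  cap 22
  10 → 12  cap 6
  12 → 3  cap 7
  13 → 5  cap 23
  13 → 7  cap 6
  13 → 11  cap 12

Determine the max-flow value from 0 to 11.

Maximum flow value: 34

augment #1: 0→2→11 bottleneck 14, total now 14
augment #2: 0→4→11 bottleneck 2, total now 16
augment #3: 0→9→3→4→11 bottleneck 8, total now 24
augment #4: 0→9→5→2→11 bottleneck 3, total now 27
augment #5: 0→9→3→4→13→11 bottleneck 4, total now 31
augment #6: 0→9→3→4→8→13→11 bottleneck 3, total now 34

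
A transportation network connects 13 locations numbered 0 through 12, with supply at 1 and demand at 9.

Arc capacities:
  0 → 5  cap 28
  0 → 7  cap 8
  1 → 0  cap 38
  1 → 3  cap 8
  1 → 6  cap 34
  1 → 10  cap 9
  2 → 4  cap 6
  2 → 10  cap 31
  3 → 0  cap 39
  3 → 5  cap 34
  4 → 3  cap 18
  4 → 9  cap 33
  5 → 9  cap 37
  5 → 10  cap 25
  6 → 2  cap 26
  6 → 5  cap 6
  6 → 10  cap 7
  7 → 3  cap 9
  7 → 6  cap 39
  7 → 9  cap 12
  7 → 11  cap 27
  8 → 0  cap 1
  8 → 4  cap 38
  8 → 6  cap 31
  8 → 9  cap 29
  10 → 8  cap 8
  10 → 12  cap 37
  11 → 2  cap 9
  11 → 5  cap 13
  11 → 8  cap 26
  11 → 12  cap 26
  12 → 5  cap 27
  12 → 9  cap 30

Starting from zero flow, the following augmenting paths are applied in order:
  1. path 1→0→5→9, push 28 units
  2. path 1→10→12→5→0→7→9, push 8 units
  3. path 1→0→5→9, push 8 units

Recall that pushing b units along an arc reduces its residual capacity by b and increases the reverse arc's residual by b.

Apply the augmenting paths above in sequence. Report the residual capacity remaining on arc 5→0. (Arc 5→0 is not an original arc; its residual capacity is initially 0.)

Residual capacity of (5,0): 28

after path 1 (1→0→5→9, push 28): res(5,0)=28
after path 2 (1→10→12→5→0→7→9, push 8): res(5,0)=20
after path 3 (1→0→5→9, push 8): res(5,0)=28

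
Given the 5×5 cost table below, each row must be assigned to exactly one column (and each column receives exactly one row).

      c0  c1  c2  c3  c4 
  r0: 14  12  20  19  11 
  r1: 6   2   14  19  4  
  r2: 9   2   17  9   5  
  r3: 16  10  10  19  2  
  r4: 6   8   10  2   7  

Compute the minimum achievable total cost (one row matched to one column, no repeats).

Minimum assignment cost: 31

optimal assignment: row0→col4 (cost 11), row1→col0 (cost 6), row2→col1 (cost 2), row3→col2 (cost 10), row4→col3 (cost 2)
total = 11 + 6 + 2 + 10 + 2 = 31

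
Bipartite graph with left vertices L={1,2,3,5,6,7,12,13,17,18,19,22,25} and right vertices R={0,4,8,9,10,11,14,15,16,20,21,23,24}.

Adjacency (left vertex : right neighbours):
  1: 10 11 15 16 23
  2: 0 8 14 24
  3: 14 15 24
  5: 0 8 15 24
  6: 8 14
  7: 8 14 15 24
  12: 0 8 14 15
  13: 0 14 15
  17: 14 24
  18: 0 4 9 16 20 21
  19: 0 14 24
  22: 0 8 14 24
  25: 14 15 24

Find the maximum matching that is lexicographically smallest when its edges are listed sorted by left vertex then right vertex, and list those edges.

|M| = 7 (so the lex-smallest maximum matching has 7 edges)
process left vertices in ascending order; for each, take the smallest-labelled available neighbour that still permits 7 edges overall, or leave it unmatched if none does
lex-smallest matching: {1-10, 2-0, 3-14, 5-8, 7-15, 17-24, 18-4}

Lex-smallest maximum matching: {(1,10), (2,0), (3,14), (5,8), (7,15), (17,24), (18,4)}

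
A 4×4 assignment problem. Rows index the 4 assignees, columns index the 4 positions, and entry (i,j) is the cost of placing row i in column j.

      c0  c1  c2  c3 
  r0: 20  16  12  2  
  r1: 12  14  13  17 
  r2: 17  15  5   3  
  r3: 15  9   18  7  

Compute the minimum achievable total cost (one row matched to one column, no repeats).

Minimum assignment cost: 28

optimal assignment: row0→col3 (cost 2), row1→col0 (cost 12), row2→col2 (cost 5), row3→col1 (cost 9)
total = 2 + 12 + 5 + 9 = 28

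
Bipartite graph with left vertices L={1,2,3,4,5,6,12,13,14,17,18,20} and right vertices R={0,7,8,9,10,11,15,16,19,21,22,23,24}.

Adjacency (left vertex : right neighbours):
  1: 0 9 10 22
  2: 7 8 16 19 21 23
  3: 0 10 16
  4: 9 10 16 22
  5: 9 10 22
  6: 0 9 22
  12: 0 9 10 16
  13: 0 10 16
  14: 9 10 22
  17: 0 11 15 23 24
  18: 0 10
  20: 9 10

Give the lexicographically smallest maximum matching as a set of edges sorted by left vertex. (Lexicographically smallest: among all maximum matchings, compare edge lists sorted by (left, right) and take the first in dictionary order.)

Lex-smallest maximum matching: {(1,0), (2,7), (3,10), (4,9), (5,22), (12,16), (17,11)}

|M| = 7 (so the lex-smallest maximum matching has 7 edges)
process left vertices in ascending order; for each, take the smallest-labelled available neighbour that still permits 7 edges overall, or leave it unmatched if none does
lex-smallest matching: {1-0, 2-7, 3-10, 4-9, 5-22, 12-16, 17-11}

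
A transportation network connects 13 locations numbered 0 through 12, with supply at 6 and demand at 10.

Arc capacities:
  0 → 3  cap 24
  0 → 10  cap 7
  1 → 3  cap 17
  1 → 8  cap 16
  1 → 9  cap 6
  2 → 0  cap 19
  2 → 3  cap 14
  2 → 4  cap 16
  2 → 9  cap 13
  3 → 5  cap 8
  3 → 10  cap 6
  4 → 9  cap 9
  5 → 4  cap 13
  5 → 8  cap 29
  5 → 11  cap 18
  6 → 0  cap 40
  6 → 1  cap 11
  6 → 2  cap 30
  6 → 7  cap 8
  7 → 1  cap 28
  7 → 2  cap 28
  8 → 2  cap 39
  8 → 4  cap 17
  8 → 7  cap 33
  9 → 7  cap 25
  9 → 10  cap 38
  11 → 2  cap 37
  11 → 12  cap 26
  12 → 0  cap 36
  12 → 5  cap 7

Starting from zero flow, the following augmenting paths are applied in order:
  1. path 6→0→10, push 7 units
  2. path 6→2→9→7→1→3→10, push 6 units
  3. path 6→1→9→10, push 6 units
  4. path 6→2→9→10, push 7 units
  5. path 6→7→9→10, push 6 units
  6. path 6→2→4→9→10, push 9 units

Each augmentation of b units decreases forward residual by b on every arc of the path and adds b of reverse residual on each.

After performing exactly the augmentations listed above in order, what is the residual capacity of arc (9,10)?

after path 1 (6→0→10, push 7): res(9,10)=38
after path 2 (6→2→9→7→1→3→10, push 6): res(9,10)=38
after path 3 (6→1→9→10, push 6): res(9,10)=32
after path 4 (6→2→9→10, push 7): res(9,10)=25
after path 5 (6→7→9→10, push 6): res(9,10)=19
after path 6 (6→2→4→9→10, push 9): res(9,10)=10

Residual capacity of (9,10): 10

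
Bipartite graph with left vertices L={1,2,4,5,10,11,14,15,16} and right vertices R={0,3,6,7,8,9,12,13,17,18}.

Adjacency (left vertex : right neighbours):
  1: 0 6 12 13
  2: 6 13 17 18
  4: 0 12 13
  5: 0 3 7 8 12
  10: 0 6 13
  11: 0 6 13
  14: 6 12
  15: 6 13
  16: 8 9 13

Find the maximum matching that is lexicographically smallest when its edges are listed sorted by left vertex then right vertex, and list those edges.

|M| = 7 (so the lex-smallest maximum matching has 7 edges)
process left vertices in ascending order; for each, take the smallest-labelled available neighbour that still permits 7 edges overall, or leave it unmatched if none does
lex-smallest matching: {1-0, 2-17, 4-12, 5-3, 10-6, 11-13, 16-8}

Lex-smallest maximum matching: {(1,0), (2,17), (4,12), (5,3), (10,6), (11,13), (16,8)}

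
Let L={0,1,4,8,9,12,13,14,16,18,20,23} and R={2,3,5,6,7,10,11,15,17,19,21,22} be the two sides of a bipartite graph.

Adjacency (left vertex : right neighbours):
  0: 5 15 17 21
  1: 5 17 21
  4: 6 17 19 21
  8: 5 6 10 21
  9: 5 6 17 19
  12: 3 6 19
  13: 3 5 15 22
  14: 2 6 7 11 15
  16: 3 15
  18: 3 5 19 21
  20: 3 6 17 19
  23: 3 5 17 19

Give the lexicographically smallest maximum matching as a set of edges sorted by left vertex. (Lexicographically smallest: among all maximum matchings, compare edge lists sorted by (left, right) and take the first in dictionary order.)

Lex-smallest maximum matching: {(0,5), (1,17), (4,6), (8,10), (9,19), (12,3), (13,22), (14,2), (16,15), (18,21)}

|M| = 10 (so the lex-smallest maximum matching has 10 edges)
process left vertices in ascending order; for each, take the smallest-labelled available neighbour that still permits 10 edges overall, or leave it unmatched if none does
lex-smallest matching: {0-5, 1-17, 4-6, 8-10, 9-19, 12-3, 13-22, 14-2, 16-15, 18-21}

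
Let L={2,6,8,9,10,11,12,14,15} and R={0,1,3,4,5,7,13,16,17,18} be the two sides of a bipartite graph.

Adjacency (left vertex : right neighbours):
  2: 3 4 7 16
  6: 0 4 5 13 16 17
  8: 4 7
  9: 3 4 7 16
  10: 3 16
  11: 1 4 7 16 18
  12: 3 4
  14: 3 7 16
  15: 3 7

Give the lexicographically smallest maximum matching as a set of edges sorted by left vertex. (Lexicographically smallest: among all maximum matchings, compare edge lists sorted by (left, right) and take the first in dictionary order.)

|M| = 6 (so the lex-smallest maximum matching has 6 edges)
process left vertices in ascending order; for each, take the smallest-labelled available neighbour that still permits 6 edges overall, or leave it unmatched if none does
lex-smallest matching: {2-3, 6-0, 8-4, 9-7, 10-16, 11-1}

Lex-smallest maximum matching: {(2,3), (6,0), (8,4), (9,7), (10,16), (11,1)}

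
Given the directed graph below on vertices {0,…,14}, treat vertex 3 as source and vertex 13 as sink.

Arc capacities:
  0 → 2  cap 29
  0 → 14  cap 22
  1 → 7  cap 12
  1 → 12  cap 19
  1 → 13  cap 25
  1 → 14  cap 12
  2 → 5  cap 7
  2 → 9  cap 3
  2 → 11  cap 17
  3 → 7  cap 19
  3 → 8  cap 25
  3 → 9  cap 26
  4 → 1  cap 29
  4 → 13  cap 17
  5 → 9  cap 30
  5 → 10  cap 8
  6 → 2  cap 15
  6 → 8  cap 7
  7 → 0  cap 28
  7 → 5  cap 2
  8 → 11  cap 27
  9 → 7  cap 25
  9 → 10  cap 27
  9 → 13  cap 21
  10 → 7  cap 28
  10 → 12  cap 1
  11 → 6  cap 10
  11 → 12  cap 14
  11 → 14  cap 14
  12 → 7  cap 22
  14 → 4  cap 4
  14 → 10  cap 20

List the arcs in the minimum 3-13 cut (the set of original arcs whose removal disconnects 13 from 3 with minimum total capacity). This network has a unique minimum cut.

augment #1: 3→9→13 push 21
augment #2: 3→7→0→14→4→13 push 4
max flow = 25; residual-reachable set from 3 gives S-side
cut edges (S→T): {(9,13), (14,4)} total cap 25

Min-cut arcs: {(9,13), (14,4)} (total capacity 25)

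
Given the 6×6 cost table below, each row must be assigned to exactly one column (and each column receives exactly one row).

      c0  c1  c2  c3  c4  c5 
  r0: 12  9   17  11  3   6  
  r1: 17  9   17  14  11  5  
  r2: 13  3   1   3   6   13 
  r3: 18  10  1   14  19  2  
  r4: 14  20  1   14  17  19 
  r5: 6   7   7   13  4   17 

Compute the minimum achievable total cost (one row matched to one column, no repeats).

Minimum assignment cost: 24

optimal assignment: row0→col4 (cost 3), row1→col1 (cost 9), row2→col3 (cost 3), row3→col5 (cost 2), row4→col2 (cost 1), row5→col0 (cost 6)
total = 3 + 9 + 3 + 2 + 1 + 6 = 24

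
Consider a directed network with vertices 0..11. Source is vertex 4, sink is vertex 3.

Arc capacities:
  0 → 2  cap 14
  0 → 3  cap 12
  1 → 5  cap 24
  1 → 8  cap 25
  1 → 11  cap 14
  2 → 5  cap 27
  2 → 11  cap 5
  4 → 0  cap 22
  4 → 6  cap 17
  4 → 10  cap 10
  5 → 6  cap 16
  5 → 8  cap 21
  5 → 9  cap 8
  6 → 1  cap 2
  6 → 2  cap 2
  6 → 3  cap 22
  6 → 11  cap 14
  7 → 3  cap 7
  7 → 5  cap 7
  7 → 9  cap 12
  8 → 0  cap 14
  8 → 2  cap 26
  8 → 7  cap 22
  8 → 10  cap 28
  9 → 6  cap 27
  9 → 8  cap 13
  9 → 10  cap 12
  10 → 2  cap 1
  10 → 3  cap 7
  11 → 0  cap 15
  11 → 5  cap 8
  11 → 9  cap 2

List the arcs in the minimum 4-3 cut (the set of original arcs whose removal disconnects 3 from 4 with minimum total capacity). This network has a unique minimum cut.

augment #1: 4→0→3 push 12
augment #2: 4→6→3 push 17
augment #3: 4→10→3 push 7
augment #4: 4→0→2→5→6→3 push 5
augment #5: 4→0→2→5→8→7→3 push 5
augment #6: 4→10→2→5→8→7→3 push 1
max flow = 47; residual-reachable set from 4 gives S-side
cut edges (S→T): {(4,0), (4,6), (10,2), (10,3)} total cap 47

Min-cut arcs: {(4,0), (4,6), (10,2), (10,3)} (total capacity 47)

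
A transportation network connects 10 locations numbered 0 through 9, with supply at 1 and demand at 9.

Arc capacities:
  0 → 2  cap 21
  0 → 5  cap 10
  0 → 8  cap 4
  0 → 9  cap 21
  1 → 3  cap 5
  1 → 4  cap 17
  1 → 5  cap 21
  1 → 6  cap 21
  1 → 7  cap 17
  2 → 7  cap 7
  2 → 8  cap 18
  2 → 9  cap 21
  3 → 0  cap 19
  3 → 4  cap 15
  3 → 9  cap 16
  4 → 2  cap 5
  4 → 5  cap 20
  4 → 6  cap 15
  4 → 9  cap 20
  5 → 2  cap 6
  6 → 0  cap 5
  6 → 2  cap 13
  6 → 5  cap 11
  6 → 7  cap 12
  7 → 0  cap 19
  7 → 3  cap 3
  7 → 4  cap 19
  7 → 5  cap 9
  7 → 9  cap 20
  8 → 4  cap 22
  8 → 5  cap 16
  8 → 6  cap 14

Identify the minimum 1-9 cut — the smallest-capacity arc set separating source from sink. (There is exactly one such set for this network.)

augment #1: 1→3→9 push 5
augment #2: 1→4→9 push 17
augment #3: 1→7→9 push 17
augment #4: 1→5→2→9 push 6
augment #5: 1→6→0→9 push 5
augment #6: 1→6→2→9 push 13
augment #7: 1→6→7→9 push 3
max flow = 66; residual-reachable set from 1 gives S-side
cut edges (S→T): {(1,3), (1,4), (1,6), (1,7), (5,2)} total cap 66

Min-cut arcs: {(1,3), (1,4), (1,6), (1,7), (5,2)} (total capacity 66)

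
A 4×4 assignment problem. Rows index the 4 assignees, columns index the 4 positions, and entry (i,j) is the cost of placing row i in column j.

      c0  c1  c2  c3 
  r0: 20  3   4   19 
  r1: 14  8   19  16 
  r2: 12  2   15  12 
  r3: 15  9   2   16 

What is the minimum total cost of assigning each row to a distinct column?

Minimum assignment cost: 31

optimal assignment: row0→col1 (cost 3), row1→col0 (cost 14), row2→col3 (cost 12), row3→col2 (cost 2)
total = 3 + 14 + 12 + 2 = 31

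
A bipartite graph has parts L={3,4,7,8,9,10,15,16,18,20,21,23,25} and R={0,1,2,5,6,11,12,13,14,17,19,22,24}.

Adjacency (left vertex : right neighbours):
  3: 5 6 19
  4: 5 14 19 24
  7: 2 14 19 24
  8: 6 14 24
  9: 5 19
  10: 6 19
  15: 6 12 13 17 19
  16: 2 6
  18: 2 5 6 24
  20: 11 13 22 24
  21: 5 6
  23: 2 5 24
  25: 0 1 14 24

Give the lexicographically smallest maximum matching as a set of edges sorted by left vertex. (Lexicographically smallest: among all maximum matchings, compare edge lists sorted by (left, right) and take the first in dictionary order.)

|M| = 9 (so the lex-smallest maximum matching has 9 edges)
process left vertices in ascending order; for each, take the smallest-labelled available neighbour that still permits 9 edges overall, or leave it unmatched if none does
lex-smallest matching: {3-5, 4-14, 7-2, 8-6, 9-19, 15-12, 18-24, 20-11, 25-0}

Lex-smallest maximum matching: {(3,5), (4,14), (7,2), (8,6), (9,19), (15,12), (18,24), (20,11), (25,0)}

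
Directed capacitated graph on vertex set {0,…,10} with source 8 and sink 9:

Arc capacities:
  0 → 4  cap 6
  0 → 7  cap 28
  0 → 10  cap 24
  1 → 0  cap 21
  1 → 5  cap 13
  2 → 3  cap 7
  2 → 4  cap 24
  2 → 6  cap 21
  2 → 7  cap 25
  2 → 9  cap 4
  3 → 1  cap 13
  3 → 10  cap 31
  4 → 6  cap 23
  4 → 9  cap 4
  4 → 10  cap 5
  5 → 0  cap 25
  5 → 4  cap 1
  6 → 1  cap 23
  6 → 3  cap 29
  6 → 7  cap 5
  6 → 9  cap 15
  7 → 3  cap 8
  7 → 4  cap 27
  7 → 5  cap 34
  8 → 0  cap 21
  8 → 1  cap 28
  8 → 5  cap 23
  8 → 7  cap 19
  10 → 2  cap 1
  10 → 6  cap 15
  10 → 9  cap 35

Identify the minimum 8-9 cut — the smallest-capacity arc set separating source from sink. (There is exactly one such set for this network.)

Min-cut arcs: {(4,9), (6,9), (10,2), (10,9)} (total capacity 55)

augment #1: 8→0→4→9 push 4
augment #2: 8→0→10→9 push 17
augment #3: 8→1→0→10→9 push 7
augment #4: 8→5→4→6→9 push 1
augment #5: 8→7→3→10→9 push 8
augment #6: 8→7→4→6→9 push 11
augment #7: 8→1→0→4→6→9 push 2
augment #8: 8→1→0→7→4→6→9 push 1
augment #9: 8→1→0→7→4→10→9 push 3
augment #10: 8→1→0→7→4→10→2→9 push 1
max flow = 55; residual-reachable set from 8 gives S-side
cut edges (S→T): {(4,9), (6,9), (10,2), (10,9)} total cap 55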